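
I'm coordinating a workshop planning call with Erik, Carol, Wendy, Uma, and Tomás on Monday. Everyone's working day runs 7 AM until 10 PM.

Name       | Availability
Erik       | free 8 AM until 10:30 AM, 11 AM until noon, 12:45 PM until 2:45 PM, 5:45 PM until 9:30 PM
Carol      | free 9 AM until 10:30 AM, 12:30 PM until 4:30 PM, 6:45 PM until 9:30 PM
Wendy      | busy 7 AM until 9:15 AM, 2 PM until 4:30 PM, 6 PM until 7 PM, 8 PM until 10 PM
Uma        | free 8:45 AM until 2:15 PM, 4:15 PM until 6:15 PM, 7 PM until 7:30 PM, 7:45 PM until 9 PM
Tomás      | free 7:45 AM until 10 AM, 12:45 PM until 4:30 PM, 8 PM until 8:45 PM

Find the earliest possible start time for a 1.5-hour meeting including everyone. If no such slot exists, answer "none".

none

Erik free: 08:00-10:30, 11:00-12:00, 12:45-14:45, 17:45-21:30.
Carol free: 09:00-10:30, 12:30-16:30, 18:45-21:30.
Wendy free: 09:15-14:00, 16:30-18:00, 19:00-20:00 (invert busy blocks within the working day).
Uma free: 08:45-14:15, 16:15-18:15, 19:00-19:30, 19:45-21:00.
Tomás free: 07:45-10:00, 12:45-16:30, 20:00-20:45.
Erik ∩ Carol: 09:00-10:30, 12:45-14:45, 18:45-21:30.
Erik ∩ Carol ∩ Wendy: 09:15-10:30, 12:45-14:00, 19:00-20:00.
Erik ∩ Carol ∩ Wendy ∩ Uma: 09:15-10:30, 12:45-14:00, 19:00-19:30, 19:45-20:00.
Erik ∩ Carol ∩ Wendy ∩ Uma ∩ Tomás: 09:15-10:00, 12:45-14:00.
So the common availability across everyone is 09:15-10:00, 12:45-14:00.
No common window is at least 90 minutes long.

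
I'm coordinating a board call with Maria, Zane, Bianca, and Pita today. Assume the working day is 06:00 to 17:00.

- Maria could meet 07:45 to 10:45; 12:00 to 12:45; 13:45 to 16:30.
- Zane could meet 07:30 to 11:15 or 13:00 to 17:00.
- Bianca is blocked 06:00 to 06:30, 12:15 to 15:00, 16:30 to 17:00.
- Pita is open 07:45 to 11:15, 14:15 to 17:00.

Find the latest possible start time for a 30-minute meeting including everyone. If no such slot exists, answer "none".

Maria free: 07:45-10:45, 12:00-12:45, 13:45-16:30.
Zane free: 07:30-11:15, 13:00-17:00.
Bianca free: 06:30-12:15, 15:00-16:30 (invert busy blocks within the working day).
Pita free: 07:45-11:15, 14:15-17:00.
Maria ∩ Zane: 07:45-10:45, 13:45-16:30.
Maria ∩ Zane ∩ Bianca: 07:45-10:45, 15:00-16:30.
Maria ∩ Zane ∩ Bianca ∩ Pita: 07:45-10:45, 15:00-16:30.
Those are the intersection windows.
The last common window of at least 30 minutes is 15:00-16:30; a 30-minute meeting can start as late as 16:00 and still end by 16:30.

16:00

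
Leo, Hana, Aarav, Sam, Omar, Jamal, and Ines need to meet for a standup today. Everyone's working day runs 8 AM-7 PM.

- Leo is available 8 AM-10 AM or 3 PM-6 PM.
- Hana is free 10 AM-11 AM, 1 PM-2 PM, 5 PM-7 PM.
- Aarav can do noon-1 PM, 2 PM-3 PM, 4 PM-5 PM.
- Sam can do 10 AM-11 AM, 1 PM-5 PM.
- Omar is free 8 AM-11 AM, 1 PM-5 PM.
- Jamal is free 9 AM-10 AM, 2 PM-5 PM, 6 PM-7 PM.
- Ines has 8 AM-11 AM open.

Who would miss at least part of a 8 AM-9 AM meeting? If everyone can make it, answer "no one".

Aarav, Hana, Jamal, Sam

Leo: free for 08:00-09:00. Hana: not fully free for 08:00-09:00. Aarav: not fully free for 08:00-09:00. Sam: not fully free for 08:00-09:00. Omar: free for 08:00-09:00. Jamal: not fully free for 08:00-09:00. Ines: free for 08:00-09:00.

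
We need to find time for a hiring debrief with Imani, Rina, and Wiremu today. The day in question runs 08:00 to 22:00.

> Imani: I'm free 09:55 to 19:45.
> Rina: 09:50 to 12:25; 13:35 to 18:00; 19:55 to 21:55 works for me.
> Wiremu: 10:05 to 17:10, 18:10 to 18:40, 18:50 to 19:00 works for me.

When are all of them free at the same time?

10:05-12:25, 13:35-17:10

Imani ∩ Rina: 09:55-12:25, 13:35-18:00.
Imani ∩ Rina ∩ Wiremu: 10:05-12:25, 13:35-17:10.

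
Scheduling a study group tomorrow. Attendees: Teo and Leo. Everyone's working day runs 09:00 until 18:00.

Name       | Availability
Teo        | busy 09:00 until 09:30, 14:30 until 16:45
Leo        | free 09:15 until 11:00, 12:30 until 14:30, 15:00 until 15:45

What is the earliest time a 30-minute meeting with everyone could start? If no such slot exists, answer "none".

09:30

Teo free: 09:30-14:30, 16:45-18:00 (invert busy blocks within the working day).
Leo free: 09:15-11:00, 12:30-14:30, 15:00-15:45.
Teo ∩ Leo: 09:30-11:00, 12:30-14:30.
The first common window of at least 30 minutes is 09:30-11:00, so the earliest start is 09:30.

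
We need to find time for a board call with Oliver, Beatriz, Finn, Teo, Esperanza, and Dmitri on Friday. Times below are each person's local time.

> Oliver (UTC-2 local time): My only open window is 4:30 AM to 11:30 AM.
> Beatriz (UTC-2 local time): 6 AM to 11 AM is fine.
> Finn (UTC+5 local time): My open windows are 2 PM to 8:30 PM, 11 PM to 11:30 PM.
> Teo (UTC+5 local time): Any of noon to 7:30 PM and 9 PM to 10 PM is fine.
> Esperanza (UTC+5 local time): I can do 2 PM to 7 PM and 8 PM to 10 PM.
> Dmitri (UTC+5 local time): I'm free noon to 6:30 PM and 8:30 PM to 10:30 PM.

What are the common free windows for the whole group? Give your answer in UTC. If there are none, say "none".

Oliver in UTC: 06:30-13:30 (add 2h to convert from UTC-2).
Beatriz in UTC: 08:00-13:00 (add 2h to convert from UTC-2).
Finn in UTC: 09:00-15:30, 18:00-18:30 (subtract 5h to convert from UTC+5).
Teo in UTC: 07:00-14:30, 16:00-17:00 (subtract 5h to convert from UTC+5).
Esperanza in UTC: 09:00-14:00, 15:00-17:00 (subtract 5h to convert from UTC+5).
Dmitri in UTC: 07:00-13:30, 15:30-17:30 (subtract 5h to convert from UTC+5).
Oliver ∩ Beatriz: 08:00-13:00.
Oliver ∩ Beatriz ∩ Finn: 09:00-13:00.
Oliver ∩ Beatriz ∩ Finn ∩ Teo: 09:00-13:00.
Oliver ∩ Beatriz ∩ Finn ∩ Teo ∩ Esperanza: 09:00-13:00.
Oliver ∩ Beatriz ∩ Finn ∩ Teo ∩ Esperanza ∩ Dmitri: 09:00-13:00.
So the common availability across everyone is 09:00-13:00.

09:00-13:00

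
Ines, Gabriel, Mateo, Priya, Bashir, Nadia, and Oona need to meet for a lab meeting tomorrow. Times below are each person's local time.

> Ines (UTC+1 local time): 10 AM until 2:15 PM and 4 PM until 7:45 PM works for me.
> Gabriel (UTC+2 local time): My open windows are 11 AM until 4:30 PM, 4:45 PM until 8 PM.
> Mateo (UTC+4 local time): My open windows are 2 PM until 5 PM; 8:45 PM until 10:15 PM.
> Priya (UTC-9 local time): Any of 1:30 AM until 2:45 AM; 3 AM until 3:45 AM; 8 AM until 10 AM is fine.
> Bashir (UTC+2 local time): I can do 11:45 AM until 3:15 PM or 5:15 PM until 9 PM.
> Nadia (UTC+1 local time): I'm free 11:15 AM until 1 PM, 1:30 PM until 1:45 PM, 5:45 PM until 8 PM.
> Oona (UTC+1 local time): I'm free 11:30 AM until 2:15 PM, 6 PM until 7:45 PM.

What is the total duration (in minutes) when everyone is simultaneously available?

150

Ines in UTC: 09:00-13:15, 15:00-18:45 (subtract 1h to convert from UTC+1).
Gabriel in UTC: 09:00-14:30, 14:45-18:00 (subtract 2h to convert from UTC+2).
Mateo in UTC: 10:00-13:00, 16:45-18:15 (subtract 4h to convert from UTC+4).
Priya in UTC: 10:30-11:45, 12:00-12:45, 17:00-19:00 (add 9h to convert from UTC-9).
Bashir in UTC: 09:45-13:15, 15:15-19:00 (subtract 2h to convert from UTC+2).
Nadia in UTC: 10:15-12:00, 12:30-12:45, 16:45-19:00 (subtract 1h to convert from UTC+1).
Oona in UTC: 10:30-13:15, 17:00-18:45 (subtract 1h to convert from UTC+1).
Ines ∩ Gabriel: 09:00-13:15, 15:00-18:00.
Ines ∩ Gabriel ∩ Mateo: 10:00-13:00, 16:45-18:00.
Ines ∩ Gabriel ∩ Mateo ∩ Priya: 10:30-11:45, 12:00-12:45, 17:00-18:00.
Ines ∩ Gabriel ∩ Mateo ∩ Priya ∩ Bashir: 10:30-11:45, 12:00-12:45, 17:00-18:00.
Ines ∩ Gabriel ∩ Mateo ∩ Priya ∩ Bashir ∩ Nadia: 10:30-11:45, 12:30-12:45, 17:00-18:00.
Ines ∩ Gabriel ∩ Mateo ∩ Priya ∩ Bashir ∩ Nadia ∩ Oona: 10:30-11:45, 12:30-12:45, 17:00-18:00.
So the common availability across everyone is 10:30-11:45, 12:30-12:45, 17:00-18:00.
Summing the common windows: 75 + 15 + 60 = 150 minutes.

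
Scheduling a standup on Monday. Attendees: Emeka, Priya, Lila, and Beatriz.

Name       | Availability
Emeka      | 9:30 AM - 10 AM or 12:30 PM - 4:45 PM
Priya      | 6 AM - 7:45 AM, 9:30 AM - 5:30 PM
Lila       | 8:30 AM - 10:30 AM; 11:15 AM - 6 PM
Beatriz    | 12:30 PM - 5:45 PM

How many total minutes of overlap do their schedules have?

255

Emeka ∩ Priya: 09:30-10:00, 12:30-16:45.
Emeka ∩ Priya ∩ Lila: 09:30-10:00, 12:30-16:45.
Emeka ∩ Priya ∩ Lila ∩ Beatriz: 12:30-16:45.
Those are the intersection windows.
That's a single block of 255 minutes.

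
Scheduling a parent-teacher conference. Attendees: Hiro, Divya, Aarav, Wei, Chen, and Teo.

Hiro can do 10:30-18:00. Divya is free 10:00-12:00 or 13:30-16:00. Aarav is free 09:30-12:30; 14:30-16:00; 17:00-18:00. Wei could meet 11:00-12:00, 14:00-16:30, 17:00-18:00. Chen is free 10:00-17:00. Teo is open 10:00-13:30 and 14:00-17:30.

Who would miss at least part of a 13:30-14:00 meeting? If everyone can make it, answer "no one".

Aarav, Teo, Wei

Hiro: free for 13:30-14:00. Divya: free for 13:30-14:00. Aarav: not fully free for 13:30-14:00. Wei: not fully free for 13:30-14:00. Chen: free for 13:30-14:00. Teo: not fully free for 13:30-14:00.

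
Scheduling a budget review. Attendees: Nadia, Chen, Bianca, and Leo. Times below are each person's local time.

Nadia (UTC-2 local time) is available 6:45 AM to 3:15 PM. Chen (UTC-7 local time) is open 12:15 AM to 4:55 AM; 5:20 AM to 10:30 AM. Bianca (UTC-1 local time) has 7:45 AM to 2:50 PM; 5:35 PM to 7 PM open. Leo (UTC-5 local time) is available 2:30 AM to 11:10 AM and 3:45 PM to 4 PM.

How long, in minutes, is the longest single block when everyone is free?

210

Nadia in UTC: 08:45-17:15 (add 2h to convert from UTC-2).
Chen in UTC: 07:15-11:55, 12:20-17:30 (add 7h to convert from UTC-7).
Bianca in UTC: 08:45-15:50, 18:35-20:00 (add 1h to convert from UTC-1).
Leo in UTC: 07:30-16:10, 20:45-21:00 (add 5h to convert from UTC-5).
Nadia ∩ Chen: 08:45-11:55, 12:20-17:15.
Nadia ∩ Chen ∩ Bianca: 08:45-11:55, 12:20-15:50.
Nadia ∩ Chen ∩ Bianca ∩ Leo: 08:45-11:55, 12:20-15:50.
The longest is 12:20-15:50 at 210 minutes.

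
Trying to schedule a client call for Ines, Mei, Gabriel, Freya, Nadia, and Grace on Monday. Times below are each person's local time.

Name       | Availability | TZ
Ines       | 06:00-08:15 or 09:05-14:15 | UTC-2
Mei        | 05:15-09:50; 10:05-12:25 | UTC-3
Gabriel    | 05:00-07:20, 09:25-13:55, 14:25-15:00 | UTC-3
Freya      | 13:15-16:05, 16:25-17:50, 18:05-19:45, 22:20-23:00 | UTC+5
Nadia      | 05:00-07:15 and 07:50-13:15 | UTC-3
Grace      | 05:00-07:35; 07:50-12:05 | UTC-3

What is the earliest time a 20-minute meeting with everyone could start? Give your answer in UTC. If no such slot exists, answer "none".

08:15

Ines in UTC: 08:00-10:15, 11:05-16:15 (add 2h to convert from UTC-2).
Mei in UTC: 08:15-12:50, 13:05-15:25 (add 3h to convert from UTC-3).
Gabriel in UTC: 08:00-10:20, 12:25-16:55, 17:25-18:00 (add 3h to convert from UTC-3).
Freya in UTC: 08:15-11:05, 11:25-12:50, 13:05-14:45, 17:20-18:00 (subtract 5h to convert from UTC+5).
Nadia in UTC: 08:00-10:15, 10:50-16:15 (add 3h to convert from UTC-3).
Grace in UTC: 08:00-10:35, 10:50-15:05 (add 3h to convert from UTC-3).
Ines ∩ Mei: 08:15-10:15, 11:05-12:50, 13:05-15:25.
Ines ∩ Mei ∩ Gabriel: 08:15-10:15, 12:25-12:50, 13:05-15:25.
Ines ∩ Mei ∩ Gabriel ∩ Freya: 08:15-10:15, 12:25-12:50, 13:05-14:45.
Ines ∩ Mei ∩ Gabriel ∩ Freya ∩ Nadia: 08:15-10:15, 12:25-12:50, 13:05-14:45.
Ines ∩ Mei ∩ Gabriel ∩ Freya ∩ Nadia ∩ Grace: 08:15-10:15, 12:25-12:50, 13:05-14:45.
Those are the intersection windows.
The first common window of at least 20 minutes is 08:15-10:15, so the earliest start is 08:15.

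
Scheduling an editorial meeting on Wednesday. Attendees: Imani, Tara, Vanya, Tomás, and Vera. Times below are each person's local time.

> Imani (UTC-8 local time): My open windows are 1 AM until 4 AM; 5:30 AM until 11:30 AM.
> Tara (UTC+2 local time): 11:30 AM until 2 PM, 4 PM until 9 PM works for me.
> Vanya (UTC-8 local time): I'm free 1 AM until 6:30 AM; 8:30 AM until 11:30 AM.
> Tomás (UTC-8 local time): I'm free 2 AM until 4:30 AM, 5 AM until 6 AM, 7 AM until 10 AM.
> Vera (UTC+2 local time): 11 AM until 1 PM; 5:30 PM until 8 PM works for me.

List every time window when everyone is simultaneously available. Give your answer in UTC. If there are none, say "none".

Imani in UTC: 09:00-12:00, 13:30-19:30 (add 8h to convert from UTC-8).
Tara in UTC: 09:30-12:00, 14:00-19:00 (subtract 2h to convert from UTC+2).
Vanya in UTC: 09:00-14:30, 16:30-19:30 (add 8h to convert from UTC-8).
Tomás in UTC: 10:00-12:30, 13:00-14:00, 15:00-18:00 (add 8h to convert from UTC-8).
Vera in UTC: 09:00-11:00, 15:30-18:00 (subtract 2h to convert from UTC+2).
Imani ∩ Tara: 09:30-12:00, 14:00-19:00.
Imani ∩ Tara ∩ Vanya: 09:30-12:00, 14:00-14:30, 16:30-19:00.
Imani ∩ Tara ∩ Vanya ∩ Tomás: 10:00-12:00, 16:30-18:00.
Imani ∩ Tara ∩ Vanya ∩ Tomás ∩ Vera: 10:00-11:00, 16:30-18:00.

10:00-11:00, 16:30-18:00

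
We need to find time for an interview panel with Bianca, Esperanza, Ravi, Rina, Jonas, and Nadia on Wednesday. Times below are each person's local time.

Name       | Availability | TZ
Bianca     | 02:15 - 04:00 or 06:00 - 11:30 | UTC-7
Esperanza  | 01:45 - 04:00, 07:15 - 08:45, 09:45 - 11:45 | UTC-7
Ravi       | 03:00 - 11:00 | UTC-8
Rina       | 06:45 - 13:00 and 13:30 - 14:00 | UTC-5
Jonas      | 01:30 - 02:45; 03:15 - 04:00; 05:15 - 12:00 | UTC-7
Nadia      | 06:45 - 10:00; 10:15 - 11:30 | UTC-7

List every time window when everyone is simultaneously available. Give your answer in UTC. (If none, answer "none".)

14:15-15:45, 16:45-17:00, 17:15-18:00

Bianca in UTC: 09:15-11:00, 13:00-18:30 (add 7h to convert from UTC-7).
Esperanza in UTC: 08:45-11:00, 14:15-15:45, 16:45-18:45 (add 7h to convert from UTC-7).
Ravi in UTC: 11:00-19:00 (add 8h to convert from UTC-8).
Rina in UTC: 11:45-18:00, 18:30-19:00 (add 5h to convert from UTC-5).
Jonas in UTC: 08:30-09:45, 10:15-11:00, 12:15-19:00 (add 7h to convert from UTC-7).
Nadia in UTC: 13:45-17:00, 17:15-18:30 (add 7h to convert from UTC-7).
Bianca ∩ Esperanza: 09:15-11:00, 14:15-15:45, 16:45-18:30.
Bianca ∩ Esperanza ∩ Ravi: 14:15-15:45, 16:45-18:30.
Bianca ∩ Esperanza ∩ Ravi ∩ Rina: 14:15-15:45, 16:45-18:00.
Bianca ∩ Esperanza ∩ Ravi ∩ Rina ∩ Jonas: 14:15-15:45, 16:45-18:00.
Bianca ∩ Esperanza ∩ Ravi ∩ Rina ∩ Jonas ∩ Nadia: 14:15-15:45, 16:45-17:00, 17:15-18:00.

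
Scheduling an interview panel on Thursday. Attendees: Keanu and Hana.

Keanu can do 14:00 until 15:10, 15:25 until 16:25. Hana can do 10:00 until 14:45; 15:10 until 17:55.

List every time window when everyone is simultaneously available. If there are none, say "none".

Keanu ∩ Hana: 14:00-14:45, 15:25-16:25.

14:00-14:45, 15:25-16:25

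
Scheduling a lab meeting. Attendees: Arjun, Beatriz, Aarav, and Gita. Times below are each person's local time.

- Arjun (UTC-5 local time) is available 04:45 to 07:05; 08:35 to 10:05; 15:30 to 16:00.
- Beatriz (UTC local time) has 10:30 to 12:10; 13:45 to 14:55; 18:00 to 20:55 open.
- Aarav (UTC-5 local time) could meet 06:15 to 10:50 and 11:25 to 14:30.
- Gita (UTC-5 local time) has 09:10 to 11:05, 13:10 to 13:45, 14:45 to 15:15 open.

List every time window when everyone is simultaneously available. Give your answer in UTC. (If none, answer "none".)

Arjun in UTC: 09:45-12:05, 13:35-15:05, 20:30-21:00 (add 5h to convert from UTC-5).
Beatriz in UTC: 10:30-12:10, 13:45-14:55, 18:00-20:55.
Aarav in UTC: 11:15-15:50, 16:25-19:30 (add 5h to convert from UTC-5).
Gita in UTC: 14:10-16:05, 18:10-18:45, 19:45-20:15 (add 5h to convert from UTC-5).
Arjun ∩ Beatriz: 10:30-12:05, 13:45-14:55, 20:30-20:55.
Arjun ∩ Beatriz ∩ Aarav: 11:15-12:05, 13:45-14:55.
Arjun ∩ Beatriz ∩ Aarav ∩ Gita: 14:10-14:55.
So the common availability across everyone is 14:10-14:55.

14:10-14:55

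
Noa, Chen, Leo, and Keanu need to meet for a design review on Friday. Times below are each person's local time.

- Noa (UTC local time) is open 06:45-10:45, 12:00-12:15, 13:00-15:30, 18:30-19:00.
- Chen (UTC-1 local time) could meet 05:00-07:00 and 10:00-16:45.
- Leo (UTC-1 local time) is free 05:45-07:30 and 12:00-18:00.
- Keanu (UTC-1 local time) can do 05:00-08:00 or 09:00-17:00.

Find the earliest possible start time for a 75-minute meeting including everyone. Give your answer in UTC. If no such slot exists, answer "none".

Noa in UTC: 06:45-10:45, 12:00-12:15, 13:00-15:30, 18:30-19:00.
Chen in UTC: 06:00-08:00, 11:00-17:45 (add 1h to convert from UTC-1).
Leo in UTC: 06:45-08:30, 13:00-19:00 (add 1h to convert from UTC-1).
Keanu in UTC: 06:00-09:00, 10:00-18:00 (add 1h to convert from UTC-1).
Noa ∩ Chen: 06:45-08:00, 12:00-12:15, 13:00-15:30.
Noa ∩ Chen ∩ Leo: 06:45-08:00, 13:00-15:30.
Noa ∩ Chen ∩ Leo ∩ Keanu: 06:45-08:00, 13:00-15:30.
The first common window of at least 75 minutes is 06:45-08:00, so the earliest start is 06:45.

06:45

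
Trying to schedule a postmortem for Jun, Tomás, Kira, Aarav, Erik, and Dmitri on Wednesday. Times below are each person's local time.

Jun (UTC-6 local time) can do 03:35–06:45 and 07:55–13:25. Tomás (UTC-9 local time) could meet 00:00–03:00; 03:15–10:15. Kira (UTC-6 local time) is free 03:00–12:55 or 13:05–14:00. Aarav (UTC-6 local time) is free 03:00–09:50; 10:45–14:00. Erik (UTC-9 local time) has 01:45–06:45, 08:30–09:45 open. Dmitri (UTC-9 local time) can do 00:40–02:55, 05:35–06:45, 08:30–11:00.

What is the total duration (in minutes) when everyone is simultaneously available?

Jun in UTC: 09:35-12:45, 13:55-19:25 (add 6h to convert from UTC-6).
Tomás in UTC: 09:00-12:00, 12:15-19:15 (add 9h to convert from UTC-9).
Kira in UTC: 09:00-18:55, 19:05-20:00 (add 6h to convert from UTC-6).
Aarav in UTC: 09:00-15:50, 16:45-20:00 (add 6h to convert from UTC-6).
Erik in UTC: 10:45-15:45, 17:30-18:45 (add 9h to convert from UTC-9).
Dmitri in UTC: 09:40-11:55, 14:35-15:45, 17:30-20:00 (add 9h to convert from UTC-9).
Jun ∩ Tomás: 09:35-12:00, 12:15-12:45, 13:55-19:15.
Jun ∩ Tomás ∩ Kira: 09:35-12:00, 12:15-12:45, 13:55-18:55, 19:05-19:15.
Jun ∩ Tomás ∩ Kira ∩ Aarav: 09:35-12:00, 12:15-12:45, 13:55-15:50, 16:45-18:55, 19:05-19:15.
Jun ∩ Tomás ∩ Kira ∩ Aarav ∩ Erik: 10:45-12:00, 12:15-12:45, 13:55-15:45, 17:30-18:45.
Jun ∩ Tomás ∩ Kira ∩ Aarav ∩ Erik ∩ Dmitri: 10:45-11:55, 14:35-15:45, 17:30-18:45.
Those are the intersection windows.
Summing the common windows: 70 + 70 + 75 = 215 minutes.

215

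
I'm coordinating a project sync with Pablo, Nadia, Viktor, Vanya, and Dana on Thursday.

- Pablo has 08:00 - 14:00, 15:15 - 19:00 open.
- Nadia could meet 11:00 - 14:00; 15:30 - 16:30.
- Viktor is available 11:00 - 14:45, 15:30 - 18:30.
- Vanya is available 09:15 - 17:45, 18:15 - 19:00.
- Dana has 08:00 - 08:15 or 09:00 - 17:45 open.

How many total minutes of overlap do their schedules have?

Pablo ∩ Nadia: 11:00-14:00, 15:30-16:30.
Pablo ∩ Nadia ∩ Viktor: 11:00-14:00, 15:30-16:30.
Pablo ∩ Nadia ∩ Viktor ∩ Vanya: 11:00-14:00, 15:30-16:30.
Pablo ∩ Nadia ∩ Viktor ∩ Vanya ∩ Dana: 11:00-14:00, 15:30-16:30.
So the common availability across everyone is 11:00-14:00, 15:30-16:30.
Summing the common windows: 180 + 60 = 240 minutes.

240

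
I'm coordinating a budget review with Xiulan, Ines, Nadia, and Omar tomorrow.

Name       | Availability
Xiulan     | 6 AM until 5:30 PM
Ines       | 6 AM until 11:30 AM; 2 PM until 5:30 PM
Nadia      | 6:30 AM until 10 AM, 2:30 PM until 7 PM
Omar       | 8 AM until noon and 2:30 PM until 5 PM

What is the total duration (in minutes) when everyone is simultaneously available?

270

Xiulan ∩ Ines: 06:00-11:30, 14:00-17:30.
Xiulan ∩ Ines ∩ Nadia: 06:30-10:00, 14:30-17:30.
Xiulan ∩ Ines ∩ Nadia ∩ Omar: 08:00-10:00, 14:30-17:00.
Summing the common windows: 120 + 150 = 270 minutes.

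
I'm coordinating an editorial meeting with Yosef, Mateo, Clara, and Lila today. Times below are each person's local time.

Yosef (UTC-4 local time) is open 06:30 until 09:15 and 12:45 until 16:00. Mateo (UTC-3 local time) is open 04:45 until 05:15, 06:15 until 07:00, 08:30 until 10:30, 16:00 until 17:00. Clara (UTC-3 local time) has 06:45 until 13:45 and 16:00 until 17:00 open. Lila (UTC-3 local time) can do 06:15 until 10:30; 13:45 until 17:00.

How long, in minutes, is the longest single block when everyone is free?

Yosef in UTC: 10:30-13:15, 16:45-20:00 (add 4h to convert from UTC-4).
Mateo in UTC: 07:45-08:15, 09:15-10:00, 11:30-13:30, 19:00-20:00 (add 3h to convert from UTC-3).
Clara in UTC: 09:45-16:45, 19:00-20:00 (add 3h to convert from UTC-3).
Lila in UTC: 09:15-13:30, 16:45-20:00 (add 3h to convert from UTC-3).
Yosef ∩ Mateo: 11:30-13:15, 19:00-20:00.
Yosef ∩ Mateo ∩ Clara: 11:30-13:15, 19:00-20:00.
Yosef ∩ Mateo ∩ Clara ∩ Lila: 11:30-13:15, 19:00-20:00.
Those are the intersection windows.
The longest is 11:30-13:15 at 105 minutes.

105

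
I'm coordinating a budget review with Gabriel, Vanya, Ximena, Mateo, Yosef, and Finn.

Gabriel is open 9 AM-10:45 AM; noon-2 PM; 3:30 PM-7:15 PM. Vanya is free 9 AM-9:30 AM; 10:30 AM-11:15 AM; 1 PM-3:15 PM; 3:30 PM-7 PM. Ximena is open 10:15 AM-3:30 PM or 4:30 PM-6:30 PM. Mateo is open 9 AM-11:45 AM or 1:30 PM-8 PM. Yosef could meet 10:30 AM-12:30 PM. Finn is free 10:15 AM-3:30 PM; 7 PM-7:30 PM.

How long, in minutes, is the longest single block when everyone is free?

15

Gabriel ∩ Vanya: 09:00-09:30, 10:30-10:45, 13:00-14:00, 15:30-19:00.
Gabriel ∩ Vanya ∩ Ximena: 10:30-10:45, 13:00-14:00, 16:30-18:30.
Gabriel ∩ Vanya ∩ Ximena ∩ Mateo: 10:30-10:45, 13:30-14:00, 16:30-18:30.
Gabriel ∩ Vanya ∩ Ximena ∩ Mateo ∩ Yosef: 10:30-10:45.
Gabriel ∩ Vanya ∩ Ximena ∩ Mateo ∩ Yosef ∩ Finn: 10:30-10:45.
Those are the intersection windows.
The longest is 10:30-10:45 at 15 minutes.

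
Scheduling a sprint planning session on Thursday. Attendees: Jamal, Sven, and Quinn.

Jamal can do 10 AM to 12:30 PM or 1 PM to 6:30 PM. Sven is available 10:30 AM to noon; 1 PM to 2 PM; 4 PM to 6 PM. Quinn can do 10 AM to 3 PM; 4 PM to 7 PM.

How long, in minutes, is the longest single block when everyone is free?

120

Jamal ∩ Sven: 10:30-12:00, 13:00-14:00, 16:00-18:00.
Jamal ∩ Sven ∩ Quinn: 10:30-12:00, 13:00-14:00, 16:00-18:00.
Those are the intersection windows.
The longest is 16:00-18:00 at 120 minutes.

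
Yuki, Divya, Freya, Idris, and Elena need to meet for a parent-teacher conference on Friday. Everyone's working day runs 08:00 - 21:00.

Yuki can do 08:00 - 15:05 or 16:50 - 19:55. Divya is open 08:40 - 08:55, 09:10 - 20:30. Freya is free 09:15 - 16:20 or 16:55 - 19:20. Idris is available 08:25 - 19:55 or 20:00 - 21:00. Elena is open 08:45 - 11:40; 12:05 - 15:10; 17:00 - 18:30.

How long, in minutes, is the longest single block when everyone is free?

Yuki ∩ Divya: 08:40-08:55, 09:10-15:05, 16:50-19:55.
Yuki ∩ Divya ∩ Freya: 09:15-15:05, 16:55-19:20.
Yuki ∩ Divya ∩ Freya ∩ Idris: 09:15-15:05, 16:55-19:20.
Yuki ∩ Divya ∩ Freya ∩ Idris ∩ Elena: 09:15-11:40, 12:05-15:05, 17:00-18:30.
The longest is 12:05-15:05 at 180 minutes.

180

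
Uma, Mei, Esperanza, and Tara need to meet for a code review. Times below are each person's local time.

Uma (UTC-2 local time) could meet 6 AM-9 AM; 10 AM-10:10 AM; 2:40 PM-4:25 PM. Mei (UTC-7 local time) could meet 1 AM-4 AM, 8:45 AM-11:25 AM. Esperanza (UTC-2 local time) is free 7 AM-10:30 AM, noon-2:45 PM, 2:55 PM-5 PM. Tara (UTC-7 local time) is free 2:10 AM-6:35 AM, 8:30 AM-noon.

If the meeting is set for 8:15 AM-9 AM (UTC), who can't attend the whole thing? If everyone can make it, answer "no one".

Uma in UTC: 08:00-11:00, 12:00-12:10, 16:40-18:25 (add 2h to convert from UTC-2).
Mei in UTC: 08:00-11:00, 15:45-18:25 (add 7h to convert from UTC-7).
Esperanza in UTC: 09:00-12:30, 14:00-16:45, 16:55-19:00 (add 2h to convert from UTC-2).
Tara in UTC: 09:10-13:35, 15:30-19:00 (add 7h to convert from UTC-7).
Uma: free for 08:15-09:00. Mei: free for 08:15-09:00. Esperanza: not fully free for 08:15-09:00. Tara: not fully free for 08:15-09:00.

Esperanza, Tara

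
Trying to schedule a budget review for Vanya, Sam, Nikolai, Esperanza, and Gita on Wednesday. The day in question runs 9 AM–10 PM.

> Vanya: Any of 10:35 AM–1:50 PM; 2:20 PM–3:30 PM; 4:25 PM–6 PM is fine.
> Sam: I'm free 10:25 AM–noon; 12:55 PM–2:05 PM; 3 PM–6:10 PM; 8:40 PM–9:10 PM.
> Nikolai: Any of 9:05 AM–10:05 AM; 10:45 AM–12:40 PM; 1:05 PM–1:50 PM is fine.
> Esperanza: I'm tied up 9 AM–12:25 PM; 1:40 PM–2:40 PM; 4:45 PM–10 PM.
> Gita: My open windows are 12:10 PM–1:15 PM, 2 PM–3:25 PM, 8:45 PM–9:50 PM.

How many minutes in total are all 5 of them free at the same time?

Vanya free: 10:35-13:50, 14:20-15:30, 16:25-18:00.
Sam free: 10:25-12:00, 12:55-14:05, 15:00-18:10, 20:40-21:10.
Nikolai free: 09:05-10:05, 10:45-12:40, 13:05-13:50.
Esperanza free: 12:25-13:40, 14:40-16:45 (invert busy blocks within the working day).
Gita free: 12:10-13:15, 14:00-15:25, 20:45-21:50.
Vanya ∩ Sam: 10:35-12:00, 12:55-13:50, 15:00-15:30, 16:25-18:00.
Vanya ∩ Sam ∩ Nikolai: 10:45-12:00, 13:05-13:50.
Vanya ∩ Sam ∩ Nikolai ∩ Esperanza: 13:05-13:40.
Vanya ∩ Sam ∩ Nikolai ∩ Esperanza ∩ Gita: 13:05-13:15.
Those are the intersection windows.
That's a single block of 10 minutes.

10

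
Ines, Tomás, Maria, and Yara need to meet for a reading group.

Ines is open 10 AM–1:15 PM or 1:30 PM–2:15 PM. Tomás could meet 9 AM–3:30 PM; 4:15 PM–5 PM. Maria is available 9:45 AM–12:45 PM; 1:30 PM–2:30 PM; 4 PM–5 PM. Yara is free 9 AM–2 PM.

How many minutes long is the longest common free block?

165

Ines ∩ Tomás: 10:00-13:15, 13:30-14:15.
Ines ∩ Tomás ∩ Maria: 10:00-12:45, 13:30-14:15.
Ines ∩ Tomás ∩ Maria ∩ Yara: 10:00-12:45, 13:30-14:00.
Those are the intersection windows.
The longest is 10:00-12:45 at 165 minutes.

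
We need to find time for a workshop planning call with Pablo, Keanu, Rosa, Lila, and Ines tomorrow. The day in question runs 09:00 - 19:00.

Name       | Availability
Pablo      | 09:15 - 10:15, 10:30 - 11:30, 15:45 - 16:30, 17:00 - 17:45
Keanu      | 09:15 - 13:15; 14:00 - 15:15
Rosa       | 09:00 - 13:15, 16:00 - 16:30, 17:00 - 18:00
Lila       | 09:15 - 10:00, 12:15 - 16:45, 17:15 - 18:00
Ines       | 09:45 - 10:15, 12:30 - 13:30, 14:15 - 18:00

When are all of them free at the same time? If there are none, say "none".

Pablo ∩ Keanu: 09:15-10:15, 10:30-11:30.
Pablo ∩ Keanu ∩ Rosa: 09:15-10:15, 10:30-11:30.
Pablo ∩ Keanu ∩ Rosa ∩ Lila: 09:15-10:00.
Pablo ∩ Keanu ∩ Rosa ∩ Lila ∩ Ines: 09:45-10:00.

09:45-10:00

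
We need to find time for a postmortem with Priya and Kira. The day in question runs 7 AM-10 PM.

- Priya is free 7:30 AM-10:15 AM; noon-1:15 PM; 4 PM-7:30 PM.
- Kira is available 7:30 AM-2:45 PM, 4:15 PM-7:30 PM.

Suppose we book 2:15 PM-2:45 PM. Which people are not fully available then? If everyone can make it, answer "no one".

Priya

Priya: not fully free for 14:15-14:45. Kira: free for 14:15-14:45.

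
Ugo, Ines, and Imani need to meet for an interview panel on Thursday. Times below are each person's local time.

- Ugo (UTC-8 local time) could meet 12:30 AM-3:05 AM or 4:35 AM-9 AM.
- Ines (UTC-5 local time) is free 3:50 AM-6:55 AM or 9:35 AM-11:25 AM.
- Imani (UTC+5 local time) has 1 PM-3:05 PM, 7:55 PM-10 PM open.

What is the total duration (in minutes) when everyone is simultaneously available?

Ugo in UTC: 08:30-11:05, 12:35-17:00 (add 8h to convert from UTC-8).
Ines in UTC: 08:50-11:55, 14:35-16:25 (add 5h to convert from UTC-5).
Imani in UTC: 08:00-10:05, 14:55-17:00 (subtract 5h to convert from UTC+5).
Ugo ∩ Ines: 08:50-11:05, 14:35-16:25.
Ugo ∩ Ines ∩ Imani: 08:50-10:05, 14:55-16:25.
Summing the common windows: 75 + 90 = 165 minutes.

165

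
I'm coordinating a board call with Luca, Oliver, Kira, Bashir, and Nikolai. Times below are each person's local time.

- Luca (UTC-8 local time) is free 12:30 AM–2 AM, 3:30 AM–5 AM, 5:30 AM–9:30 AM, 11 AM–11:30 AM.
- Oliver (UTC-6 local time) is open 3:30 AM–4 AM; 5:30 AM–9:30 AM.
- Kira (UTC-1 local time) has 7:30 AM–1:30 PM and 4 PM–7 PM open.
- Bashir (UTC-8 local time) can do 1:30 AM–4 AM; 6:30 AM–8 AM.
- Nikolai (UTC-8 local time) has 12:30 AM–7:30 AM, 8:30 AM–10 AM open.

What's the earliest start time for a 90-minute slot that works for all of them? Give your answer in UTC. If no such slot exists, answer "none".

none

Luca in UTC: 08:30-10:00, 11:30-13:00, 13:30-17:30, 19:00-19:30 (add 8h to convert from UTC-8).
Oliver in UTC: 09:30-10:00, 11:30-15:30 (add 6h to convert from UTC-6).
Kira in UTC: 08:30-14:30, 17:00-20:00 (add 1h to convert from UTC-1).
Bashir in UTC: 09:30-12:00, 14:30-16:00 (add 8h to convert from UTC-8).
Nikolai in UTC: 08:30-15:30, 16:30-18:00 (add 8h to convert from UTC-8).
Luca ∩ Oliver: 09:30-10:00, 11:30-13:00, 13:30-15:30.
Luca ∩ Oliver ∩ Kira: 09:30-10:00, 11:30-13:00, 13:30-14:30.
Luca ∩ Oliver ∩ Kira ∩ Bashir: 09:30-10:00, 11:30-12:00.
Luca ∩ Oliver ∩ Kira ∩ Bashir ∩ Nikolai: 09:30-10:00, 11:30-12:00.
Those are the intersection windows.
No common window is at least 90 minutes long.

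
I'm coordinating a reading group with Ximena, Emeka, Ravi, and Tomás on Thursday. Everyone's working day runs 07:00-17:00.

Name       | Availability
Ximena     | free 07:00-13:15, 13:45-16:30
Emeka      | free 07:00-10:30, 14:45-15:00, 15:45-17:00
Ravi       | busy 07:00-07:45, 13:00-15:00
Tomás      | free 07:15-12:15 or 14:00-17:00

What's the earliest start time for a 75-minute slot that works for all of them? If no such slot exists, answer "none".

Ximena free: 07:00-13:15, 13:45-16:30.
Emeka free: 07:00-10:30, 14:45-15:00, 15:45-17:00.
Ravi free: 07:45-13:00, 15:00-17:00 (invert busy blocks within the working day).
Tomás free: 07:15-12:15, 14:00-17:00.
Ximena ∩ Emeka: 07:00-10:30, 14:45-15:00, 15:45-16:30.
Ximena ∩ Emeka ∩ Ravi: 07:45-10:30, 15:45-16:30.
Ximena ∩ Emeka ∩ Ravi ∩ Tomás: 07:45-10:30, 15:45-16:30.
Those are the intersection windows.
The first common window of at least 75 minutes is 07:45-10:30, so the earliest start is 07:45.

07:45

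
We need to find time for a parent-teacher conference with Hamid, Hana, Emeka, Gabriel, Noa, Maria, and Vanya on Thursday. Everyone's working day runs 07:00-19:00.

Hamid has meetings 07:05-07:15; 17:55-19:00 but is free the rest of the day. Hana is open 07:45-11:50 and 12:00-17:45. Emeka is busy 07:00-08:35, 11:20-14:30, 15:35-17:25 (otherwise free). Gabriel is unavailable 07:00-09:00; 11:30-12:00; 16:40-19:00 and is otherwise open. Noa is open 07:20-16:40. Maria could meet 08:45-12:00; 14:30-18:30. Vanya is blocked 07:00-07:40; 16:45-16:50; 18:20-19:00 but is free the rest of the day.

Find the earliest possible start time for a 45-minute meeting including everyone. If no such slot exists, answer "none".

Hamid free: 07:00-07:05, 07:15-17:55 (invert busy blocks within the working day).
Hana free: 07:45-11:50, 12:00-17:45.
Emeka free: 08:35-11:20, 14:30-15:35, 17:25-19:00 (invert busy blocks within the working day).
Gabriel free: 09:00-11:30, 12:00-16:40 (invert busy blocks within the working day).
Noa free: 07:20-16:40.
Maria free: 08:45-12:00, 14:30-18:30.
Vanya free: 07:40-16:45, 16:50-18:20 (invert busy blocks within the working day).
Hamid ∩ Hana: 07:45-11:50, 12:00-17:45.
Hamid ∩ Hana ∩ Emeka: 08:35-11:20, 14:30-15:35, 17:25-17:45.
Hamid ∩ Hana ∩ Emeka ∩ Gabriel: 09:00-11:20, 14:30-15:35.
Hamid ∩ Hana ∩ Emeka ∩ Gabriel ∩ Noa: 09:00-11:20, 14:30-15:35.
Hamid ∩ Hana ∩ Emeka ∩ Gabriel ∩ Noa ∩ Maria: 09:00-11:20, 14:30-15:35.
Hamid ∩ Hana ∩ Emeka ∩ Gabriel ∩ Noa ∩ Maria ∩ Vanya: 09:00-11:20, 14:30-15:35.
The first common window of at least 45 minutes is 09:00-11:20, so the earliest start is 09:00.

09:00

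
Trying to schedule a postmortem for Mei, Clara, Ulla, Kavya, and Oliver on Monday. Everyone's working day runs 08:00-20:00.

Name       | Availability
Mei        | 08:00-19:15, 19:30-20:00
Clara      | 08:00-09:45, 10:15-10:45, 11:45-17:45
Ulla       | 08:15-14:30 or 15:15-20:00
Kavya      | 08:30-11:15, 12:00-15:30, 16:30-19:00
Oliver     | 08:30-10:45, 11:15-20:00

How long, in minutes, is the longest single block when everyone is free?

Mei ∩ Clara: 08:00-09:45, 10:15-10:45, 11:45-17:45.
Mei ∩ Clara ∩ Ulla: 08:15-09:45, 10:15-10:45, 11:45-14:30, 15:15-17:45.
Mei ∩ Clara ∩ Ulla ∩ Kavya: 08:30-09:45, 10:15-10:45, 12:00-14:30, 15:15-15:30, 16:30-17:45.
Mei ∩ Clara ∩ Ulla ∩ Kavya ∩ Oliver: 08:30-09:45, 10:15-10:45, 12:00-14:30, 15:15-15:30, 16:30-17:45.
The longest is 12:00-14:30 at 150 minutes.

150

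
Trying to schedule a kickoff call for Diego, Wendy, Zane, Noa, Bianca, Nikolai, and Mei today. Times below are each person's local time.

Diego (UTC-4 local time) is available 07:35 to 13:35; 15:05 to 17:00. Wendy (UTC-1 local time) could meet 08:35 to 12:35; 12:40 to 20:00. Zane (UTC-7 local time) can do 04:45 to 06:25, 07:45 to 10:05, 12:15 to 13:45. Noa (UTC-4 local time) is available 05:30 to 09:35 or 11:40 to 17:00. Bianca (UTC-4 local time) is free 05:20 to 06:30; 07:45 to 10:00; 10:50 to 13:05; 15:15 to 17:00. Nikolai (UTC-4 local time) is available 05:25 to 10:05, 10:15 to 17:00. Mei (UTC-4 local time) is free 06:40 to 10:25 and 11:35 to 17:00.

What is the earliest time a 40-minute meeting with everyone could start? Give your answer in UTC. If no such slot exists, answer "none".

Diego in UTC: 11:35-17:35, 19:05-21:00 (add 4h to convert from UTC-4).
Wendy in UTC: 09:35-13:35, 13:40-21:00 (add 1h to convert from UTC-1).
Zane in UTC: 11:45-13:25, 14:45-17:05, 19:15-20:45 (add 7h to convert from UTC-7).
Noa in UTC: 09:30-13:35, 15:40-21:00 (add 4h to convert from UTC-4).
Bianca in UTC: 09:20-10:30, 11:45-14:00, 14:50-17:05, 19:15-21:00 (add 4h to convert from UTC-4).
Nikolai in UTC: 09:25-14:05, 14:15-21:00 (add 4h to convert from UTC-4).
Mei in UTC: 10:40-14:25, 15:35-21:00 (add 4h to convert from UTC-4).
Diego ∩ Wendy: 11:35-13:35, 13:40-17:35, 19:05-21:00.
Diego ∩ Wendy ∩ Zane: 11:45-13:25, 14:45-17:05, 19:15-20:45.
Diego ∩ Wendy ∩ Zane ∩ Noa: 11:45-13:25, 15:40-17:05, 19:15-20:45.
Diego ∩ Wendy ∩ Zane ∩ Noa ∩ Bianca: 11:45-13:25, 15:40-17:05, 19:15-20:45.
Diego ∩ Wendy ∩ Zane ∩ Noa ∩ Bianca ∩ Nikolai: 11:45-13:25, 15:40-17:05, 19:15-20:45.
Diego ∩ Wendy ∩ Zane ∩ Noa ∩ Bianca ∩ Nikolai ∩ Mei: 11:45-13:25, 15:40-17:05, 19:15-20:45.
Those are the intersection windows.
The first common window of at least 40 minutes is 11:45-13:25, so the earliest start is 11:45.

11:45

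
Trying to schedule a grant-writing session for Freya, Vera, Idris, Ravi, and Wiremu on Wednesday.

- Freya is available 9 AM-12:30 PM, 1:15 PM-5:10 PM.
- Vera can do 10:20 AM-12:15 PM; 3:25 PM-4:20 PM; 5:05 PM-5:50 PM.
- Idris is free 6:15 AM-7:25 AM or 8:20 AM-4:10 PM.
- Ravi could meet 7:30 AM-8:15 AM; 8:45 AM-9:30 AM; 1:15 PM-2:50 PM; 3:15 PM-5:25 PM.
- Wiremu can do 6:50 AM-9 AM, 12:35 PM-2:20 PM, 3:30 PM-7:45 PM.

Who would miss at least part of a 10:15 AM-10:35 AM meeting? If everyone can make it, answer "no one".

Ravi, Vera, Wiremu

Freya: free for 10:15-10:35. Vera: not fully free for 10:15-10:35. Idris: free for 10:15-10:35. Ravi: not fully free for 10:15-10:35. Wiremu: not fully free for 10:15-10:35.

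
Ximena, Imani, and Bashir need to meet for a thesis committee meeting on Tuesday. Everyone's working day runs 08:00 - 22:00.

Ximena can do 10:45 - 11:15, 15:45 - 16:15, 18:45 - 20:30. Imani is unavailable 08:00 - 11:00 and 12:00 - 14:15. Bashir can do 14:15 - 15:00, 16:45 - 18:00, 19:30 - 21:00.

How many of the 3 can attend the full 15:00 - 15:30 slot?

Ximena free: 10:45-11:15, 15:45-16:15, 18:45-20:30.
Imani free: 11:00-12:00, 14:15-22:00 (invert busy blocks within the working day).
Bashir free: 14:15-15:00, 16:45-18:00, 19:30-21:00.
Imani can make the full 15:00-15:30 slot — that's 1.

1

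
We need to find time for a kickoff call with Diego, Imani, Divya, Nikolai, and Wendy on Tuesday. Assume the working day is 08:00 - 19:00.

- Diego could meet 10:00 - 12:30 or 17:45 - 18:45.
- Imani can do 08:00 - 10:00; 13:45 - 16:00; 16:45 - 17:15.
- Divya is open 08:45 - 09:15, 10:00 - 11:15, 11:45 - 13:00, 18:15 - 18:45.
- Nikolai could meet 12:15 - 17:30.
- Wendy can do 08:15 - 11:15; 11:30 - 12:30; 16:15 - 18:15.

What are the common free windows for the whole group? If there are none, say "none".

Diego ∩ Imani: ∅.
Diego ∩ Imani ∩ Divya: ∅.
Diego ∩ Imani ∩ Divya ∩ Nikolai: ∅.
Diego ∩ Imani ∩ Divya ∩ Nikolai ∩ Wendy: ∅.
There is no time when everyone is free.

none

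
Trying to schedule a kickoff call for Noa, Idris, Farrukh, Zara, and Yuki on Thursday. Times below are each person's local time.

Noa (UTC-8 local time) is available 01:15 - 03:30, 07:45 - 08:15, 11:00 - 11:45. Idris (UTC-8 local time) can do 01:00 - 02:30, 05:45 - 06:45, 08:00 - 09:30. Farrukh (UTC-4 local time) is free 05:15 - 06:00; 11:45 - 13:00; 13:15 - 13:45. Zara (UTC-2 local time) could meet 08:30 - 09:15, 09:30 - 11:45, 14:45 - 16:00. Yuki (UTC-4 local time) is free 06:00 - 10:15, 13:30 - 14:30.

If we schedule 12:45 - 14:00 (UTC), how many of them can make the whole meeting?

1

Noa in UTC: 09:15-11:30, 15:45-16:15, 19:00-19:45 (add 8h to convert from UTC-8).
Idris in UTC: 09:00-10:30, 13:45-14:45, 16:00-17:30 (add 8h to convert from UTC-8).
Farrukh in UTC: 09:15-10:00, 15:45-17:00, 17:15-17:45 (add 4h to convert from UTC-4).
Zara in UTC: 10:30-11:15, 11:30-13:45, 16:45-18:00 (add 2h to convert from UTC-2).
Yuki in UTC: 10:00-14:15, 17:30-18:30 (add 4h to convert from UTC-4).
Yuki can make the full 12:45-14:00 slot — that's 1.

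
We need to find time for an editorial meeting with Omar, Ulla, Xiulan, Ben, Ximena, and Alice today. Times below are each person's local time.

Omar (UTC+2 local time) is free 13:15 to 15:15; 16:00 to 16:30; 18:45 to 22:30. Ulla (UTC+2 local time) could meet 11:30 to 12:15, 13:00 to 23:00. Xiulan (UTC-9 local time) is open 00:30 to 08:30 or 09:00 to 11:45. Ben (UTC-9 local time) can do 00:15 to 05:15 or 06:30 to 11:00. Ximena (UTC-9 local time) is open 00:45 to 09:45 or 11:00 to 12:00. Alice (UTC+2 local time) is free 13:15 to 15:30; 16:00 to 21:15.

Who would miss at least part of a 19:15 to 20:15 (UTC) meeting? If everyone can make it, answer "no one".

Alice, Ben, Ximena

Omar in UTC: 11:15-13:15, 14:00-14:30, 16:45-20:30 (subtract 2h to convert from UTC+2).
Ulla in UTC: 09:30-10:15, 11:00-21:00 (subtract 2h to convert from UTC+2).
Xiulan in UTC: 09:30-17:30, 18:00-20:45 (add 9h to convert from UTC-9).
Ben in UTC: 09:15-14:15, 15:30-20:00 (add 9h to convert from UTC-9).
Ximena in UTC: 09:45-18:45, 20:00-21:00 (add 9h to convert from UTC-9).
Alice in UTC: 11:15-13:30, 14:00-19:15 (subtract 2h to convert from UTC+2).
Omar: free for 19:15-20:15. Ulla: free for 19:15-20:15. Xiulan: free for 19:15-20:15. Ben: not fully free for 19:15-20:15. Ximena: not fully free for 19:15-20:15. Alice: not fully free for 19:15-20:15.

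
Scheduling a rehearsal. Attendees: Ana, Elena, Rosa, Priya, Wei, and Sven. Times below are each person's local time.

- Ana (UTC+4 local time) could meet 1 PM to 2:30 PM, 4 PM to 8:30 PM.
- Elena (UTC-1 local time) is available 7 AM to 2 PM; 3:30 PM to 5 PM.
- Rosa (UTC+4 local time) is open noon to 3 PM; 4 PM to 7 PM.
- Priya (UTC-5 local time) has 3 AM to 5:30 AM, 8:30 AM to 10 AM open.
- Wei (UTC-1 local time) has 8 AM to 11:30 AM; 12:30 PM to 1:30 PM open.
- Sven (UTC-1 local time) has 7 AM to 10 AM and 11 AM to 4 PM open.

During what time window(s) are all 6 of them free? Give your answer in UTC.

09:00-10:30, 13:30-14:30

Ana in UTC: 09:00-10:30, 12:00-16:30 (subtract 4h to convert from UTC+4).
Elena in UTC: 08:00-15:00, 16:30-18:00 (add 1h to convert from UTC-1).
Rosa in UTC: 08:00-11:00, 12:00-15:00 (subtract 4h to convert from UTC+4).
Priya in UTC: 08:00-10:30, 13:30-15:00 (add 5h to convert from UTC-5).
Wei in UTC: 09:00-12:30, 13:30-14:30 (add 1h to convert from UTC-1).
Sven in UTC: 08:00-11:00, 12:00-17:00 (add 1h to convert from UTC-1).
Ana ∩ Elena: 09:00-10:30, 12:00-15:00.
Ana ∩ Elena ∩ Rosa: 09:00-10:30, 12:00-15:00.
Ana ∩ Elena ∩ Rosa ∩ Priya: 09:00-10:30, 13:30-15:00.
Ana ∩ Elena ∩ Rosa ∩ Priya ∩ Wei: 09:00-10:30, 13:30-14:30.
Ana ∩ Elena ∩ Rosa ∩ Priya ∩ Wei ∩ Sven: 09:00-10:30, 13:30-14:30.
Those are the intersection windows.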